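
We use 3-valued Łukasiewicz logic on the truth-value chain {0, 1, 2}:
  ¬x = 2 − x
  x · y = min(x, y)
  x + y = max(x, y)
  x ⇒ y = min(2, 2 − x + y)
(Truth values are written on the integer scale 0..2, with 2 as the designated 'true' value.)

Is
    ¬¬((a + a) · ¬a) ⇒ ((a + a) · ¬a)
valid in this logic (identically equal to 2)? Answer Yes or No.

Yes

a = 0 ↦ 2
a = 1 ↦ 2
a = 2 ↦ 2
Every assignment gives a value ≥ 2.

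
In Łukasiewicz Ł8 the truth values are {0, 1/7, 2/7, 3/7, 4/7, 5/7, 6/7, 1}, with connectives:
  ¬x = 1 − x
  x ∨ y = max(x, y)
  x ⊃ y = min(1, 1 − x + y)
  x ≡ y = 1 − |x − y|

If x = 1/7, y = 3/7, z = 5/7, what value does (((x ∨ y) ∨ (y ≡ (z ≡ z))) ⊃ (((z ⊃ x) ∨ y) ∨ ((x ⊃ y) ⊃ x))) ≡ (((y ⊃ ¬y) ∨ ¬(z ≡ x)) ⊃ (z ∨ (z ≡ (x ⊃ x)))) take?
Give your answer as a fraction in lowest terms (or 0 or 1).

5/7

x ∨ y = 1/7 ∨ 3/7 = 3/7
z ≡ z = 5/7 ≡ 5/7 = 1
y ≡ (z ≡ z) = 3/7 ≡ 1 = 3/7
(x ∨ y) ∨ (y ≡ (z ≡ z)) = 3/7 ∨ 3/7 = 3/7
z ⊃ x = 5/7 ⊃ 1/7 = 3/7
(z ⊃ x) ∨ y = 3/7 ∨ 3/7 = 3/7
x ⊃ y = 1/7 ⊃ 3/7 = 1
(x ⊃ y) ⊃ x = 1 ⊃ 1/7 = 1/7
((z ⊃ x) ∨ y) ∨ ((x ⊃ y) ⊃ x) = 3/7 ∨ 1/7 = 3/7
((x ∨ y) ∨ (y ≡ (z ≡ z))) ⊃ (((z ⊃ x) ∨ y) ∨ ((x ⊃ y) ⊃ x)) = 3/7 ⊃ 3/7 = 1
¬y = ¬3/7 = 4/7
y ⊃ ¬y = 3/7 ⊃ 4/7 = 1
z ≡ x = 5/7 ≡ 1/7 = 3/7
¬(z ≡ x) = ¬3/7 = 4/7
(y ⊃ ¬y) ∨ ¬(z ≡ x) = 1 ∨ 4/7 = 1
x ⊃ x = 1/7 ⊃ 1/7 = 1
z ≡ (x ⊃ x) = 5/7 ≡ 1 = 5/7
z ∨ (z ≡ (x ⊃ x)) = 5/7 ∨ 5/7 = 5/7
((y ⊃ ¬y) ∨ ¬(z ≡ x)) ⊃ (z ∨ (z ≡ (x ⊃ x))) = 1 ⊃ 5/7 = 5/7
(((x ∨ y) ∨ (y ≡ (z ≡ z))) ⊃ (((z ⊃ x) ∨ y) ∨ ((x ⊃ y) ⊃ x))) ≡ (((y ⊃ ¬y) ∨ ¬(z ≡ x)) ⊃ (z ∨ (z ≡ (x ⊃ x)))) = 1 ≡ 5/7 = 5/7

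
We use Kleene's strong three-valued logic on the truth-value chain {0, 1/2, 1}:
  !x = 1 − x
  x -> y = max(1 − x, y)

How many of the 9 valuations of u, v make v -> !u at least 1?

u = 0, v = 0 ↦ 1  ≥
u = 0, v = 1/2 ↦ 1  ≥
u = 0, v = 1 ↦ 1  ≥
u = 1/2, v = 0 ↦ 1  ≥
u = 1/2, v = 1/2 ↦ 1/2  <
u = 1/2, v = 1 ↦ 1/2  <
u = 1, v = 0 ↦ 1  ≥
u = 1, v = 1/2 ↦ 1/2  <
u = 1, v = 1 ↦ 0  <
So 5 of the 9 assignments meet the threshold.

5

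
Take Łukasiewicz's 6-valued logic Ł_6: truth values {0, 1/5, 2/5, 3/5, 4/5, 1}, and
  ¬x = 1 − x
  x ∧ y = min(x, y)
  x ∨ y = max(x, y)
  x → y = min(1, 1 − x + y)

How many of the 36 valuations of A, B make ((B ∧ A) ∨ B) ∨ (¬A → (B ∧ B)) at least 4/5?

value 1: 21 assignments (counts)
value 4/5: 5 assignments (counts)
value 3/5: 4 assignments
value 2/5: 3 assignments
value 1/5: 2 assignments
value 0: 1 assignment
So 26 of the 36 assignments meet the threshold.

26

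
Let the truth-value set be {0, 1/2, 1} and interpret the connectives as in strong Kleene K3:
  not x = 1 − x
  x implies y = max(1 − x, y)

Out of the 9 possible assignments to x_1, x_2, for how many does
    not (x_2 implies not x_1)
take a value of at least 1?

1

x_1 = 0, x_2 = 0 ↦ 0  <
x_1 = 0, x_2 = 1/2 ↦ 0  <
x_1 = 0, x_2 = 1 ↦ 0  <
x_1 = 1/2, x_2 = 0 ↦ 0  <
x_1 = 1/2, x_2 = 1/2 ↦ 1/2  <
x_1 = 1/2, x_2 = 1 ↦ 1/2  <
x_1 = 1, x_2 = 0 ↦ 0  <
x_1 = 1, x_2 = 1/2 ↦ 1/2  <
x_1 = 1, x_2 = 1 ↦ 1  ≥
So 1 of the 9 assignments meets the threshold.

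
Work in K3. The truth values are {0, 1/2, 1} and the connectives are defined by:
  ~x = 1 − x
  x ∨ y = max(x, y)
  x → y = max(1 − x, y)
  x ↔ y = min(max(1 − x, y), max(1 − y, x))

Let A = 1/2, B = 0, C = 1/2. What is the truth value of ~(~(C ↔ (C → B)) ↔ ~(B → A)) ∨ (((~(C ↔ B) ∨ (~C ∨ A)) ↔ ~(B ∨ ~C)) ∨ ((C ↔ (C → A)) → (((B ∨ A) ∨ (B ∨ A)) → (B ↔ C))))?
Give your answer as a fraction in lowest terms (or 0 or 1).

C → B = 1/2 → 0 = 1/2
C ↔ (C → B) = 1/2 ↔ 1/2 = 1/2
~(C ↔ (C → B)) = ~1/2 = 1/2
B → A = 0 → 1/2 = 1
~(B → A) = ~1 = 0
~(C ↔ (C → B)) ↔ ~(B → A) = 1/2 ↔ 0 = 1/2
~(~(C ↔ (C → B)) ↔ ~(B → A)) = ~1/2 = 1/2
C ↔ B = 1/2 ↔ 0 = 1/2
~(C ↔ B) = ~1/2 = 1/2
~C = ~1/2 = 1/2
~C ∨ A = 1/2 ∨ 1/2 = 1/2
~(C ↔ B) ∨ (~C ∨ A) = 1/2 ∨ 1/2 = 1/2
~C = ~1/2 = 1/2
B ∨ ~C = 0 ∨ 1/2 = 1/2
~(B ∨ ~C) = ~1/2 = 1/2
(~(C ↔ B) ∨ (~C ∨ A)) ↔ ~(B ∨ ~C) = 1/2 ↔ 1/2 = 1/2
C → A = 1/2 → 1/2 = 1/2
C ↔ (C → A) = 1/2 ↔ 1/2 = 1/2
B ∨ A = 0 ∨ 1/2 = 1/2
B ∨ A = 0 ∨ 1/2 = 1/2
(B ∨ A) ∨ (B ∨ A) = 1/2 ∨ 1/2 = 1/2
B ↔ C = 0 ↔ 1/2 = 1/2
((B ∨ A) ∨ (B ∨ A)) → (B ↔ C) = 1/2 → 1/2 = 1/2
(C ↔ (C → A)) → (((B ∨ A) ∨ (B ∨ A)) → (B ↔ C)) = 1/2 → 1/2 = 1/2
((~(C ↔ B) ∨ (~C ∨ A)) ↔ ~(B ∨ ~C)) ∨ ((C ↔ (C → A)) → (((B ∨ A) ∨ (B ∨ A)) → (B ↔ C))) = 1/2 ∨ 1/2 = 1/2
~(~(C ↔ (C → B)) ↔ ~(B → A)) ∨ (((~(C ↔ B) ∨ (~C ∨ A)) ↔ ~(B ∨ ~C)) ∨ ((C ↔ (C → A)) → (((B ∨ A) ∨ (B ∨ A)) → (B ↔ C)))) = 1/2 ∨ 1/2 = 1/2

1/2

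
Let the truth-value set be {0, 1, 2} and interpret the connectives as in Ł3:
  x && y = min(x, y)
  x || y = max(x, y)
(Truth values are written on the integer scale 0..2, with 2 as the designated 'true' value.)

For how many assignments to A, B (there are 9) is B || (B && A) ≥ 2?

A = 0, B = 0 ↦ 0  <
A = 0, B = 1 ↦ 1  <
A = 0, B = 2 ↦ 2  ≥
A = 1, B = 0 ↦ 0  <
A = 1, B = 1 ↦ 1  <
A = 1, B = 2 ↦ 2  ≥
A = 2, B = 0 ↦ 0  <
A = 2, B = 1 ↦ 1  <
A = 2, B = 2 ↦ 2  ≥
So 3 of the 9 assignments meet the threshold.

3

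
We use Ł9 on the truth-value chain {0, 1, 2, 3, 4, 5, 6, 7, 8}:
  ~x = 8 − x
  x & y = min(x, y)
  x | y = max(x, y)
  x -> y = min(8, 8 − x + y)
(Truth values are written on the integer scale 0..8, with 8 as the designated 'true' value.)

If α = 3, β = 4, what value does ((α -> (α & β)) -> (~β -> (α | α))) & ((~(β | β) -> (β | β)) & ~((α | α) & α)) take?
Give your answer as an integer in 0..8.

5

α & β = 3 & 4 = 3
α -> (α & β) = 3 -> 3 = 8
~β = ~4 = 4
α | α = 3 | 3 = 3
~β -> (α | α) = 4 -> 3 = 7
(α -> (α & β)) -> (~β -> (α | α)) = 8 -> 7 = 7
β | β = 4 | 4 = 4
~(β | β) = ~4 = 4
β | β = 4 | 4 = 4
~(β | β) -> (β | β) = 4 -> 4 = 8
α | α = 3 | 3 = 3
(α | α) & α = 3 & 3 = 3
~((α | α) & α) = ~3 = 5
(~(β | β) -> (β | β)) & ~((α | α) & α) = 8 & 5 = 5
((α -> (α & β)) -> (~β -> (α | α))) & ((~(β | β) -> (β | β)) & ~((α | α) & α)) = 7 & 5 = 5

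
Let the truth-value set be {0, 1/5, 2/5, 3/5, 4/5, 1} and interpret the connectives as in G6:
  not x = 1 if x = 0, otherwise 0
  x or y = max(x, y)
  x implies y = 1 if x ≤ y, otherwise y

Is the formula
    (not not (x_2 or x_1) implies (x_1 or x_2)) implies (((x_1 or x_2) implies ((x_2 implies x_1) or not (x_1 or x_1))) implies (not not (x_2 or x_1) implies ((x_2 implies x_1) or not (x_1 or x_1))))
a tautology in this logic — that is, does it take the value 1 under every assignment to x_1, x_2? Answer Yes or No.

Yes

At x_1 = 4/5, x_2 = 1/5, for instance:
x_2 or x_1 = 1/5 or 4/5 = 4/5
not (x_2 or x_1) = not 4/5 = 0
not not (x_2 or x_1) = not 0 = 1
x_1 or x_2 = 4/5 or 1/5 = 4/5
not not (x_2 or x_1) implies (x_1 or x_2) = 1 implies 4/5 = 4/5
x_2 implies x_1 = 1/5 implies 4/5 = 1
x_1 or x_1 = 4/5 or 4/5 = 4/5
not (x_1 or x_1) = not 4/5 = 0
(x_2 implies x_1) or not (x_1 or x_1) = 1 or 0 = 1
(x_1 or x_2) implies ((x_2 implies x_1) or not (x_1 or x_1)) = 4/5 implies 1 = 1
not not (x_2 or x_1) implies ((x_2 implies x_1) or not (x_1 or x_1)) = 1 implies 1 = 1
((x_1 or x_2) implies ((x_2 implies x_1) or not (x_1 or x_1))) implies (not not (x_2 or x_1) implies ((x_2 implies x_1) or not (x_1 or x_1))) = 1 implies 1 = 1
(not not (x_2 or x_1) implies (x_1 or x_2)) implies (((x_1 or x_2) implies ((x_2 implies x_1) or not (x_1 or x_1))) implies (not not (x_2 or x_1) implies ((x_2 implies x_1) or not (x_1 or x_1)))) = 4/5 implies 1 = 1
and checking the remaining 35 assignments likewise gives ≥ 1 in every case.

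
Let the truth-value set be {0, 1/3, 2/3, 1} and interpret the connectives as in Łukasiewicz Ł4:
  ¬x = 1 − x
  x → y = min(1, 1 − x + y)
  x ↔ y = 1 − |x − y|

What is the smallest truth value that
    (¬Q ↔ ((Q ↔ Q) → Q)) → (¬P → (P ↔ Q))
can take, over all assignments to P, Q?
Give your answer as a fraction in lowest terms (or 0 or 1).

2/3

Take P = 0, Q = 2/3:
¬Q = ¬2/3 = 1/3
Q ↔ Q = 2/3 ↔ 2/3 = 1
(Q ↔ Q) → Q = 1 → 2/3 = 2/3
¬Q ↔ ((Q ↔ Q) → Q) = 1/3 ↔ 2/3 = 2/3
¬P = ¬0 = 1
P ↔ Q = 0 ↔ 2/3 = 1/3
¬P → (P ↔ Q) = 1 → 1/3 = 1/3
(¬Q ↔ ((Q ↔ Q) → Q)) → (¬P → (P ↔ Q)) = 2/3 → 1/3 = 2/3
No assignment yields a value below 2/3, so this is the minimum.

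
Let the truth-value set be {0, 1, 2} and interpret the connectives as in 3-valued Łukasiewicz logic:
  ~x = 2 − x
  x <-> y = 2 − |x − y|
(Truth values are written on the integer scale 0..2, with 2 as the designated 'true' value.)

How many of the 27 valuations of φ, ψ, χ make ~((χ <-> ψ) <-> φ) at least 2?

5

value 2: 5 assignments (counts)
value 1: 13 assignments
value 0: 9 assignments
So 5 of the 27 assignments meet the threshold.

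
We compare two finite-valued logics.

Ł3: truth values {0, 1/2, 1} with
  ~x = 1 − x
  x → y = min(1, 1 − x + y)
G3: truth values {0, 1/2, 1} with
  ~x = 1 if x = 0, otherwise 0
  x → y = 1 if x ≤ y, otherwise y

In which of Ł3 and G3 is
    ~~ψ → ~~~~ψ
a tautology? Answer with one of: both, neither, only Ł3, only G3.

In Ł3: every assignment gives 1 — tautology.
In G3: every assignment gives 1 — tautology.

both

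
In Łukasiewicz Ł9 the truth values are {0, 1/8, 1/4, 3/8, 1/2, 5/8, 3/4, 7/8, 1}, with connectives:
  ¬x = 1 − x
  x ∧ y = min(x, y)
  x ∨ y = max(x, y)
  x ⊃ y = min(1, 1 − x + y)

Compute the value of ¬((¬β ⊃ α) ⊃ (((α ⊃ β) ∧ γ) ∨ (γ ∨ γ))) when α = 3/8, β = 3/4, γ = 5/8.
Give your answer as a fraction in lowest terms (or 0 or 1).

3/8

¬β = ¬3/4 = 1/4
¬β ⊃ α = 1/4 ⊃ 3/8 = 1
α ⊃ β = 3/8 ⊃ 3/4 = 1
(α ⊃ β) ∧ γ = 1 ∧ 5/8 = 5/8
γ ∨ γ = 5/8 ∨ 5/8 = 5/8
((α ⊃ β) ∧ γ) ∨ (γ ∨ γ) = 5/8 ∨ 5/8 = 5/8
(¬β ⊃ α) ⊃ (((α ⊃ β) ∧ γ) ∨ (γ ∨ γ)) = 1 ⊃ 5/8 = 5/8
¬((¬β ⊃ α) ⊃ (((α ⊃ β) ∧ γ) ∨ (γ ∨ γ))) = ¬5/8 = 3/8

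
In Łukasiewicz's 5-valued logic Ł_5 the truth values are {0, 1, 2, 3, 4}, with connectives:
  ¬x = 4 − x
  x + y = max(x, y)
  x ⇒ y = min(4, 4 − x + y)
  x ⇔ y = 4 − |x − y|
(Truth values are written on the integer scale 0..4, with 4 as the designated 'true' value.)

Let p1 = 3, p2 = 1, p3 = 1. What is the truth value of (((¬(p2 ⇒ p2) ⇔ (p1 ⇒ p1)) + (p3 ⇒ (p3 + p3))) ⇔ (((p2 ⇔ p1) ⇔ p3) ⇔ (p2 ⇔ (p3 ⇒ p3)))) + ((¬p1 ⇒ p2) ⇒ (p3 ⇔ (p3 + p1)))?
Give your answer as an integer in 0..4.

p2 ⇒ p2 = 1 ⇒ 1 = 4
¬(p2 ⇒ p2) = ¬4 = 0
p1 ⇒ p1 = 3 ⇒ 3 = 4
¬(p2 ⇒ p2) ⇔ (p1 ⇒ p1) = 0 ⇔ 4 = 0
p3 + p3 = 1 + 1 = 1
p3 ⇒ (p3 + p3) = 1 ⇒ 1 = 4
(¬(p2 ⇒ p2) ⇔ (p1 ⇒ p1)) + (p3 ⇒ (p3 + p3)) = 0 + 4 = 4
p2 ⇔ p1 = 1 ⇔ 3 = 2
(p2 ⇔ p1) ⇔ p3 = 2 ⇔ 1 = 3
p3 ⇒ p3 = 1 ⇒ 1 = 4
p2 ⇔ (p3 ⇒ p3) = 1 ⇔ 4 = 1
((p2 ⇔ p1) ⇔ p3) ⇔ (p2 ⇔ (p3 ⇒ p3)) = 3 ⇔ 1 = 2
((¬(p2 ⇒ p2) ⇔ (p1 ⇒ p1)) + (p3 ⇒ (p3 + p3))) ⇔ (((p2 ⇔ p1) ⇔ p3) ⇔ (p2 ⇔ (p3 ⇒ p3))) = 4 ⇔ 2 = 2
¬p1 = ¬3 = 1
¬p1 ⇒ p2 = 1 ⇒ 1 = 4
p3 + p1 = 1 + 3 = 3
p3 ⇔ (p3 + p1) = 1 ⇔ 3 = 2
(¬p1 ⇒ p2) ⇒ (p3 ⇔ (p3 + p1)) = 4 ⇒ 2 = 2
(((¬(p2 ⇒ p2) ⇔ (p1 ⇒ p1)) + (p3 ⇒ (p3 + p3))) ⇔ (((p2 ⇔ p1) ⇔ p3) ⇔ (p2 ⇔ (p3 ⇒ p3)))) + ((¬p1 ⇒ p2) ⇒ (p3 ⇔ (p3 + p1))) = 2 + 2 = 2

2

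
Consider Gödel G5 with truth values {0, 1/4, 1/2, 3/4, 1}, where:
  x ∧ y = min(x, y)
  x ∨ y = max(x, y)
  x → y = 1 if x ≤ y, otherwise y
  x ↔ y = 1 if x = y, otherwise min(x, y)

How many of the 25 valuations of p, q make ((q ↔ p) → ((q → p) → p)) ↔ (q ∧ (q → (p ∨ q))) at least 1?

value 1: 9 assignments (counts)
value 3/4: 4 assignments
value 1/2: 4 assignments
value 1/4: 4 assignments
value 0: 4 assignments
So 9 of the 25 assignments meet the threshold.

9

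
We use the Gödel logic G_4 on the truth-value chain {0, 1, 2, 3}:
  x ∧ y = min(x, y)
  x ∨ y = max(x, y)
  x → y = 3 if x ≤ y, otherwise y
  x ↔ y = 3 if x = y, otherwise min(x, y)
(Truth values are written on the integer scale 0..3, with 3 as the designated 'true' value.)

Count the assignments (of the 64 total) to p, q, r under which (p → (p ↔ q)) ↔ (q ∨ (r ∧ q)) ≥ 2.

value 3: 40 assignments (counts)
value 2: 12 assignments (counts)
value 1: 8 assignments
value 0: 4 assignments
So 52 of the 64 assignments meet the threshold.

52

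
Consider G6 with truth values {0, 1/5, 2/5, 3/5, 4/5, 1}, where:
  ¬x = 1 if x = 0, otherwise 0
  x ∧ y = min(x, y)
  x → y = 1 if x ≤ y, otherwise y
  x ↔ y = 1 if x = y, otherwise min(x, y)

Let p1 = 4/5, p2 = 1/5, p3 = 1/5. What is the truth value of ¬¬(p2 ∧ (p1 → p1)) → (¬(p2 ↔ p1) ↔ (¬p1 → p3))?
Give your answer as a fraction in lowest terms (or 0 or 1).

p1 → p1 = 4/5 → 4/5 = 1
p2 ∧ (p1 → p1) = 1/5 ∧ 1 = 1/5
¬(p2 ∧ (p1 → p1)) = ¬1/5 = 0
¬¬(p2 ∧ (p1 → p1)) = ¬0 = 1
p2 ↔ p1 = 1/5 ↔ 4/5 = 1/5
¬(p2 ↔ p1) = ¬1/5 = 0
¬p1 = ¬4/5 = 0
¬p1 → p3 = 0 → 1/5 = 1
¬(p2 ↔ p1) ↔ (¬p1 → p3) = 0 ↔ 1 = 0
¬¬(p2 ∧ (p1 → p1)) → (¬(p2 ↔ p1) ↔ (¬p1 → p3)) = 1 → 0 = 0

0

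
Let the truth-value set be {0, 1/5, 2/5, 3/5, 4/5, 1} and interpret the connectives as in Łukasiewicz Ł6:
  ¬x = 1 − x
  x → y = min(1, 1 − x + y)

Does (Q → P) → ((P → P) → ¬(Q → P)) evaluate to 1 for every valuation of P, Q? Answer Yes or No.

No

Counterexample: take P = 0, Q = 0.
Q → P = 0 → 0 = 1
P → P = 0 → 0 = 1
Q → P = 0 → 0 = 1
¬(Q → P) = ¬1 = 0
(P → P) → ¬(Q → P) = 1 → 0 = 0
(Q → P) → ((P → P) → ¬(Q → P)) = 1 → 0 = 0
This gives 0 ≠ 1.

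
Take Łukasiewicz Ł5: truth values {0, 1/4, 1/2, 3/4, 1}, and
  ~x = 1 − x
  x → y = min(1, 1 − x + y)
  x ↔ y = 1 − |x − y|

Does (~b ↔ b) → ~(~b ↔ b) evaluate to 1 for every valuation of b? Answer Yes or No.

Counterexample: take b = 1/2.
~b = ~1/2 = 1/2
~b ↔ b = 1/2 ↔ 1/2 = 1
~(~b ↔ b) = ~1 = 0
(~b ↔ b) → ~(~b ↔ b) = 1 → 0 = 0
This gives 0 ≠ 1.

No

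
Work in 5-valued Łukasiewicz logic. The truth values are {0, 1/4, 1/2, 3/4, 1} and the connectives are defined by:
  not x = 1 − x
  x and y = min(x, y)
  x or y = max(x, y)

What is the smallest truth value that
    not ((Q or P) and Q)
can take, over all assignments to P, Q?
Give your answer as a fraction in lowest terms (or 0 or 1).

Take P = 0, Q = 1:
Q or P = 1 or 0 = 1
(Q or P) and Q = 1 and 1 = 1
not ((Q or P) and Q) = not 1 = 0
No assignment yields a value below 0, so this is the minimum.

0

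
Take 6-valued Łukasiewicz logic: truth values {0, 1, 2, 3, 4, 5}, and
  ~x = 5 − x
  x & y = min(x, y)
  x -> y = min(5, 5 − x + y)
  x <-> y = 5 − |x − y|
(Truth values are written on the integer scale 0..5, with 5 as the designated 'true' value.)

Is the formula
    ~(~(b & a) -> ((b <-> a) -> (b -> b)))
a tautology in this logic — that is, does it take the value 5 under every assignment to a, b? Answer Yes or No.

Counterexample: take a = 0, b = 0.
b & a = 0 & 0 = 0
~(b & a) = ~0 = 5
b <-> a = 0 <-> 0 = 5
b -> b = 0 -> 0 = 5
(b <-> a) -> (b -> b) = 5 -> 5 = 5
~(b & a) -> ((b <-> a) -> (b -> b)) = 5 -> 5 = 5
~(~(b & a) -> ((b <-> a) -> (b -> b))) = ~5 = 0
This gives 0 ≠ 5.

No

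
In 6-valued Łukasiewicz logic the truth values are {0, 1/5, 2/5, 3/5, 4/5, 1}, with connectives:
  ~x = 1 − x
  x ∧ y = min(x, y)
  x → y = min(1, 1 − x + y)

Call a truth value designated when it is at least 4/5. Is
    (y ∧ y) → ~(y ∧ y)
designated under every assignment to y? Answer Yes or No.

No

Counterexample: take y = 4/5.
y ∧ y = 4/5 ∧ 4/5 = 4/5
y ∧ y = 4/5 ∧ 4/5 = 4/5
~(y ∧ y) = ~4/5 = 1/5
(y ∧ y) → ~(y ∧ y) = 4/5 → 1/5 = 2/5
This gives 2/5, which is below 4/5.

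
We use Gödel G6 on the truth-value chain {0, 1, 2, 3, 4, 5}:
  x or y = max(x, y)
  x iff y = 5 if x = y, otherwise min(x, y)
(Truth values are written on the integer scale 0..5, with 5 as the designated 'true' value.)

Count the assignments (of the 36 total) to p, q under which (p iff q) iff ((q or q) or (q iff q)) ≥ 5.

6

value 5: 6 assignments (counts)
value 4: 2 assignments
value 3: 4 assignments
value 2: 6 assignments
value 1: 8 assignments
value 0: 10 assignments
So 6 of the 36 assignments meet the threshold.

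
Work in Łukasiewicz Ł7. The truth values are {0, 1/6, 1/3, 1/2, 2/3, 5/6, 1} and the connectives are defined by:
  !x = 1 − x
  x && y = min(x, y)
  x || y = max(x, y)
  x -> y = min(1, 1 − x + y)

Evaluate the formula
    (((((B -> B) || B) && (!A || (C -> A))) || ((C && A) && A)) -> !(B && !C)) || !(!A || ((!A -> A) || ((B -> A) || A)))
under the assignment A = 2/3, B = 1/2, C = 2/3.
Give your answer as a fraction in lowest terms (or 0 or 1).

2/3

B -> B = 1/2 -> 1/2 = 1
(B -> B) || B = 1 || 1/2 = 1
!A = !2/3 = 1/3
C -> A = 2/3 -> 2/3 = 1
!A || (C -> A) = 1/3 || 1 = 1
((B -> B) || B) && (!A || (C -> A)) = 1 && 1 = 1
C && A = 2/3 && 2/3 = 2/3
(C && A) && A = 2/3 && 2/3 = 2/3
(((B -> B) || B) && (!A || (C -> A))) || ((C && A) && A) = 1 || 2/3 = 1
!C = !2/3 = 1/3
B && !C = 1/2 && 1/3 = 1/3
!(B && !C) = !1/3 = 2/3
((((B -> B) || B) && (!A || (C -> A))) || ((C && A) && A)) -> !(B && !C) = 1 -> 2/3 = 2/3
!A = !2/3 = 1/3
!A = !2/3 = 1/3
!A -> A = 1/3 -> 2/3 = 1
B -> A = 1/2 -> 2/3 = 1
(B -> A) || A = 1 || 2/3 = 1
(!A -> A) || ((B -> A) || A) = 1 || 1 = 1
!A || ((!A -> A) || ((B -> A) || A)) = 1/3 || 1 = 1
!(!A || ((!A -> A) || ((B -> A) || A))) = !1 = 0
(((((B -> B) || B) && (!A || (C -> A))) || ((C && A) && A)) -> !(B && !C)) || !(!A || ((!A -> A) || ((B -> A) || A))) = 2/3 || 0 = 2/3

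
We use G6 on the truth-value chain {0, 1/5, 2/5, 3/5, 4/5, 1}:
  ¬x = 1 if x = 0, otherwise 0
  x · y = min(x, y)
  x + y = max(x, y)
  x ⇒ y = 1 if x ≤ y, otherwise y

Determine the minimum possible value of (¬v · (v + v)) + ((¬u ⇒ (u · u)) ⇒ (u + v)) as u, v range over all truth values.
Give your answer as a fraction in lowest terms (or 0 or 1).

Take u = 1/5, v = 0:
¬v = ¬0 = 1
v + v = 0 + 0 = 0
¬v · (v + v) = 1 · 0 = 0
¬u = ¬1/5 = 0
u · u = 1/5 · 1/5 = 1/5
¬u ⇒ (u · u) = 0 ⇒ 1/5 = 1
u + v = 1/5 + 0 = 1/5
(¬u ⇒ (u · u)) ⇒ (u + v) = 1 ⇒ 1/5 = 1/5
(¬v · (v + v)) + ((¬u ⇒ (u · u)) ⇒ (u + v)) = 0 + 1/5 = 1/5
No assignment yields a value below 1/5, so this is the minimum.

1/5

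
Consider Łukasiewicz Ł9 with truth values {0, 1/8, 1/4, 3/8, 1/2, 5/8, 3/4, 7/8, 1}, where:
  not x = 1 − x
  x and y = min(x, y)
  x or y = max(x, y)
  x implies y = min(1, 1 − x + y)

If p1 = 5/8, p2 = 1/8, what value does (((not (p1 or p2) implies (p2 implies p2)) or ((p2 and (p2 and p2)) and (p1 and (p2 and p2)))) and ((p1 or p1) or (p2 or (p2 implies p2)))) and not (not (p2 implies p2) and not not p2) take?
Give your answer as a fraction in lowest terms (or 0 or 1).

p1 or p2 = 5/8 or 1/8 = 5/8
not (p1 or p2) = not 5/8 = 3/8
p2 implies p2 = 1/8 implies 1/8 = 1
not (p1 or p2) implies (p2 implies p2) = 3/8 implies 1 = 1
p2 and p2 = 1/8 and 1/8 = 1/8
p2 and (p2 and p2) = 1/8 and 1/8 = 1/8
p2 and p2 = 1/8 and 1/8 = 1/8
p1 and (p2 and p2) = 5/8 and 1/8 = 1/8
(p2 and (p2 and p2)) and (p1 and (p2 and p2)) = 1/8 and 1/8 = 1/8
(not (p1 or p2) implies (p2 implies p2)) or ((p2 and (p2 and p2)) and (p1 and (p2 and p2))) = 1 or 1/8 = 1
p1 or p1 = 5/8 or 5/8 = 5/8
p2 implies p2 = 1/8 implies 1/8 = 1
p2 or (p2 implies p2) = 1/8 or 1 = 1
(p1 or p1) or (p2 or (p2 implies p2)) = 5/8 or 1 = 1
((not (p1 or p2) implies (p2 implies p2)) or ((p2 and (p2 and p2)) and (p1 and (p2 and p2)))) and ((p1 or p1) or (p2 or (p2 implies p2))) = 1 and 1 = 1
p2 implies p2 = 1/8 implies 1/8 = 1
not (p2 implies p2) = not 1 = 0
not p2 = not 1/8 = 7/8
not not p2 = not 7/8 = 1/8
not (p2 implies p2) and not not p2 = 0 and 1/8 = 0
not (not (p2 implies p2) and not not p2) = not 0 = 1
(((not (p1 or p2) implies (p2 implies p2)) or ((p2 and (p2 and p2)) and (p1 and (p2 and p2)))) and ((p1 or p1) or (p2 or (p2 implies p2)))) and not (not (p2 implies p2) and not not p2) = 1 and 1 = 1

1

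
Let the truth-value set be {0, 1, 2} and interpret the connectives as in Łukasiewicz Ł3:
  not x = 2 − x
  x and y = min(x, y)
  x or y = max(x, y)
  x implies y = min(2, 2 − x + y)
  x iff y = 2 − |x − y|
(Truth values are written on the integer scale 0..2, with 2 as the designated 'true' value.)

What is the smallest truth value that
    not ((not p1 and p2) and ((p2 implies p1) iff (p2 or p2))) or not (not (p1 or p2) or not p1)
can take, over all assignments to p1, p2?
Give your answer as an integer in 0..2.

1

Take p1 = 0, p2 = 1:
not p1 = not 0 = 2
not p1 and p2 = 2 and 1 = 1
p2 implies p1 = 1 implies 0 = 1
p2 or p2 = 1 or 1 = 1
(p2 implies p1) iff (p2 or p2) = 1 iff 1 = 2
(not p1 and p2) and ((p2 implies p1) iff (p2 or p2)) = 1 and 2 = 1
not ((not p1 and p2) and ((p2 implies p1) iff (p2 or p2))) = not 1 = 1
p1 or p2 = 0 or 1 = 1
not (p1 or p2) = not 1 = 1
not p1 = not 0 = 2
not (p1 or p2) or not p1 = 1 or 2 = 2
not (not (p1 or p2) or not p1) = not 2 = 0
not ((not p1 and p2) and ((p2 implies p1) iff (p2 or p2))) or not (not (p1 or p2) or not p1) = 1 or 0 = 1
No assignment yields a value below 1, so this is the minimum.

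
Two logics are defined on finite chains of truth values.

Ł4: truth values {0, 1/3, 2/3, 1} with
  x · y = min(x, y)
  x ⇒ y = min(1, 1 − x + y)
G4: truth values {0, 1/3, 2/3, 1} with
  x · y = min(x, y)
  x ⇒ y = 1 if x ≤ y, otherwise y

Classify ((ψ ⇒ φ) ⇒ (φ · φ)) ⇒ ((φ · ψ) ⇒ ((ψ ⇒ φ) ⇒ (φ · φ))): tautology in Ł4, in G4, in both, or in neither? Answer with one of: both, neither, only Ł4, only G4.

both

In Ł4: every assignment gives 1 — tautology.
In G4: every assignment gives 1 — tautology.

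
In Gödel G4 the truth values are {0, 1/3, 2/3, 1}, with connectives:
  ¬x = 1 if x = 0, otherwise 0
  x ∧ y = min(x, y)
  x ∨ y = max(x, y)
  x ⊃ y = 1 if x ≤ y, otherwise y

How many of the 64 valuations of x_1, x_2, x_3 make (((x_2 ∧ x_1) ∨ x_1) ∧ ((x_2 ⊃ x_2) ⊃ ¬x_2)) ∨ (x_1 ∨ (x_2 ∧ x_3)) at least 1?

19

value 1: 19 assignments (counts)
value 2/3: 21 assignments
value 1/3: 17 assignments
value 0: 7 assignments
So 19 of the 64 assignments meet the threshold.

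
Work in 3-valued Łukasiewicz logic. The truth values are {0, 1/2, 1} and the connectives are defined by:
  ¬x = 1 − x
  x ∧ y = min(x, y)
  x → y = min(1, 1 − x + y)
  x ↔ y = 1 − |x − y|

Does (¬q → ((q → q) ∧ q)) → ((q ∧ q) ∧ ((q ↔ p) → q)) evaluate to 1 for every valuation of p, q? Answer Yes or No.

No

Counterexample: take p = 0, q = 1/2.
¬q = ¬1/2 = 1/2
q → q = 1/2 → 1/2 = 1
(q → q) ∧ q = 1 ∧ 1/2 = 1/2
¬q → ((q → q) ∧ q) = 1/2 → 1/2 = 1
q ∧ q = 1/2 ∧ 1/2 = 1/2
q ↔ p = 1/2 ↔ 0 = 1/2
(q ↔ p) → q = 1/2 → 1/2 = 1
(q ∧ q) ∧ ((q ↔ p) → q) = 1/2 ∧ 1 = 1/2
(¬q → ((q → q) ∧ q)) → ((q ∧ q) ∧ ((q ↔ p) → q)) = 1 → 1/2 = 1/2
This gives 1/2 ≠ 1.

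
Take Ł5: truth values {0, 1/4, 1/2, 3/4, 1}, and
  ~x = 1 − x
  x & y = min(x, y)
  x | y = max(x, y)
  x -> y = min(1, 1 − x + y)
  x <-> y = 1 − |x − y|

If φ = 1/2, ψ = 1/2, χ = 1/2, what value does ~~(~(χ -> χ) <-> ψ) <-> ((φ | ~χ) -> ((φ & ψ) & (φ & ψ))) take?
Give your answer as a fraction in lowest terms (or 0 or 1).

1/2

χ -> χ = 1/2 -> 1/2 = 1
~(χ -> χ) = ~1 = 0
~(χ -> χ) <-> ψ = 0 <-> 1/2 = 1/2
~(~(χ -> χ) <-> ψ) = ~1/2 = 1/2
~~(~(χ -> χ) <-> ψ) = ~1/2 = 1/2
~χ = ~1/2 = 1/2
φ | ~χ = 1/2 | 1/2 = 1/2
φ & ψ = 1/2 & 1/2 = 1/2
φ & ψ = 1/2 & 1/2 = 1/2
(φ & ψ) & (φ & ψ) = 1/2 & 1/2 = 1/2
(φ | ~χ) -> ((φ & ψ) & (φ & ψ)) = 1/2 -> 1/2 = 1
~~(~(χ -> χ) <-> ψ) <-> ((φ | ~χ) -> ((φ & ψ) & (φ & ψ))) = 1/2 <-> 1 = 1/2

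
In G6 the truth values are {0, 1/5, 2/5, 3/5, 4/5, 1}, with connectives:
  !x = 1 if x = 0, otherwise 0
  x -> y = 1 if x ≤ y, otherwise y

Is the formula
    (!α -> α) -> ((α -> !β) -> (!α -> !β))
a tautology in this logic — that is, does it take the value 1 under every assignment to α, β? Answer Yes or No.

At α = 1, β = 4/5, for instance:
!α = !1 = 0
!α -> α = 0 -> 1 = 1
!β = !4/5 = 0
α -> !β = 1 -> 0 = 0
!α -> !β = 0 -> 0 = 1
(α -> !β) -> (!α -> !β) = 0 -> 1 = 1
(!α -> α) -> ((α -> !β) -> (!α -> !β)) = 1 -> 1 = 1
and checking the remaining 35 assignments likewise gives ≥ 1 in every case.

Yes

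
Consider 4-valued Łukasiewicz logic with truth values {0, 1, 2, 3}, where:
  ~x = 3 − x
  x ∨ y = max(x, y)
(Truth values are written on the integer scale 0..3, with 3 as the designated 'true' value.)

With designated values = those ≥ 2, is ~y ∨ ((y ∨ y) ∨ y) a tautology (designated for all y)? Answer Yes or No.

Yes

y = 0 ↦ 3
y = 1 ↦ 2
y = 2 ↦ 2
y = 3 ↦ 3
Every assignment gives a value ≥ 2.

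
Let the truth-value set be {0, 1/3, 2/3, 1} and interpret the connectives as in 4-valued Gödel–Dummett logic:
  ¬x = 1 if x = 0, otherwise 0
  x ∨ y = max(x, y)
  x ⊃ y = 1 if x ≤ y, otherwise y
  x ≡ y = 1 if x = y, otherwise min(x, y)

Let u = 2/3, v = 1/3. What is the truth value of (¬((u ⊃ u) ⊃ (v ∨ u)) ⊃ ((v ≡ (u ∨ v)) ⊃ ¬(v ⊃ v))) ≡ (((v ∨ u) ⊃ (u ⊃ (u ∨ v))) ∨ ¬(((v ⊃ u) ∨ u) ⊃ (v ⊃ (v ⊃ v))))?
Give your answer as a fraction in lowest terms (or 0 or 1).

1

u ⊃ u = 2/3 ⊃ 2/3 = 1
v ∨ u = 1/3 ∨ 2/3 = 2/3
(u ⊃ u) ⊃ (v ∨ u) = 1 ⊃ 2/3 = 2/3
¬((u ⊃ u) ⊃ (v ∨ u)) = ¬2/3 = 0
u ∨ v = 2/3 ∨ 1/3 = 2/3
v ≡ (u ∨ v) = 1/3 ≡ 2/3 = 1/3
v ⊃ v = 1/3 ⊃ 1/3 = 1
¬(v ⊃ v) = ¬1 = 0
(v ≡ (u ∨ v)) ⊃ ¬(v ⊃ v) = 1/3 ⊃ 0 = 0
¬((u ⊃ u) ⊃ (v ∨ u)) ⊃ ((v ≡ (u ∨ v)) ⊃ ¬(v ⊃ v)) = 0 ⊃ 0 = 1
v ∨ u = 1/3 ∨ 2/3 = 2/3
u ∨ v = 2/3 ∨ 1/3 = 2/3
u ⊃ (u ∨ v) = 2/3 ⊃ 2/3 = 1
(v ∨ u) ⊃ (u ⊃ (u ∨ v)) = 2/3 ⊃ 1 = 1
v ⊃ u = 1/3 ⊃ 2/3 = 1
(v ⊃ u) ∨ u = 1 ∨ 2/3 = 1
v ⊃ v = 1/3 ⊃ 1/3 = 1
v ⊃ (v ⊃ v) = 1/3 ⊃ 1 = 1
((v ⊃ u) ∨ u) ⊃ (v ⊃ (v ⊃ v)) = 1 ⊃ 1 = 1
¬(((v ⊃ u) ∨ u) ⊃ (v ⊃ (v ⊃ v))) = ¬1 = 0
((v ∨ u) ⊃ (u ⊃ (u ∨ v))) ∨ ¬(((v ⊃ u) ∨ u) ⊃ (v ⊃ (v ⊃ v))) = 1 ∨ 0 = 1
(¬((u ⊃ u) ⊃ (v ∨ u)) ⊃ ((v ≡ (u ∨ v)) ⊃ ¬(v ⊃ v))) ≡ (((v ∨ u) ⊃ (u ⊃ (u ∨ v))) ∨ ¬(((v ⊃ u) ∨ u) ⊃ (v ⊃ (v ⊃ v)))) = 1 ≡ 1 = 1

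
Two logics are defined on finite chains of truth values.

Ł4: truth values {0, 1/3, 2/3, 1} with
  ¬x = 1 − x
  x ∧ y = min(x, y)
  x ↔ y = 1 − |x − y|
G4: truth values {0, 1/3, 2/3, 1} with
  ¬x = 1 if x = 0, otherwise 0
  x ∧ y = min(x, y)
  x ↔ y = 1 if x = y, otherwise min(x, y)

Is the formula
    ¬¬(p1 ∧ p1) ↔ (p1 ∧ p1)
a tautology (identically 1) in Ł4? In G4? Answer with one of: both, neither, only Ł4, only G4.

only Ł4

In Ł4: every assignment gives 1 — tautology.
In G4: at p1 = 1/3 the value is 1/3 — not a tautology.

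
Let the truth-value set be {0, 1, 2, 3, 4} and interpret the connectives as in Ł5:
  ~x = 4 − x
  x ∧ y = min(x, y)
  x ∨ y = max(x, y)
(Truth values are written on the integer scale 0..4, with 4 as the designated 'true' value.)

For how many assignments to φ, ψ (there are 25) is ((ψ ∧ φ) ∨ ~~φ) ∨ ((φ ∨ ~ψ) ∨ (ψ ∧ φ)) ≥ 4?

value 4: 9 assignments (counts)
value 3: 7 assignments
value 2: 5 assignments
value 1: 3 assignments
value 0: 1 assignment
So 9 of the 25 assignments meet the threshold.

9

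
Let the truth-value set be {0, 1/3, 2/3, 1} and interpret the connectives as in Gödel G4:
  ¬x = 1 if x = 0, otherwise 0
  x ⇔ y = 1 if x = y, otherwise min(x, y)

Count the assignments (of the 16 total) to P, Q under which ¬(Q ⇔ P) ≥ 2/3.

P = 0, Q = 0 ↦ 0  <
P = 0, Q = 1/3 ↦ 1  ≥
P = 0, Q = 2/3 ↦ 1  ≥
P = 0, Q = 1 ↦ 1  ≥
P = 1/3, Q = 0 ↦ 1  ≥
P = 1/3, Q = 1/3 ↦ 0  <
P = 1/3, Q = 2/3 ↦ 0  <
P = 1/3, Q = 1 ↦ 0  <
P = 2/3, Q = 0 ↦ 1  ≥
P = 2/3, Q = 1/3 ↦ 0  <
P = 2/3, Q = 2/3 ↦ 0  <
P = 2/3, Q = 1 ↦ 0  <
P = 1, Q = 0 ↦ 1  ≥
P = 1, Q = 1/3 ↦ 0  <
P = 1, Q = 2/3 ↦ 0  <
P = 1, Q = 1 ↦ 0  <
So 6 of the 16 assignments meet the threshold.

6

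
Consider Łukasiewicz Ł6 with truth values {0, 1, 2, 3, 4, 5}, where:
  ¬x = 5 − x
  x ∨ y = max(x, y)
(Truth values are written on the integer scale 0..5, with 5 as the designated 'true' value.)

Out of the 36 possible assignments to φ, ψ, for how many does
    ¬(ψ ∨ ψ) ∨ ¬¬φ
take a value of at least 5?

11

value 5: 11 assignments (counts)
value 4: 9 assignments
value 3: 7 assignments
value 2: 5 assignments
value 1: 3 assignments
value 0: 1 assignment
So 11 of the 36 assignments meet the threshold.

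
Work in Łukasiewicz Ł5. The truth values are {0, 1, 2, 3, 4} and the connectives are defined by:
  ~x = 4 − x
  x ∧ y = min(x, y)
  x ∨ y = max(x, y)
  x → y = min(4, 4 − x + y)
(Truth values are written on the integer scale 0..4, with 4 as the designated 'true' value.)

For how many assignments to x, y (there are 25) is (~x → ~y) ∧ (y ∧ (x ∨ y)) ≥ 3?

5

value 4: 1 assignment (counts)
value 3: 4 assignments (counts)
value 2: 7 assignments
value 1: 7 assignments
value 0: 6 assignments
So 5 of the 25 assignments meet the threshold.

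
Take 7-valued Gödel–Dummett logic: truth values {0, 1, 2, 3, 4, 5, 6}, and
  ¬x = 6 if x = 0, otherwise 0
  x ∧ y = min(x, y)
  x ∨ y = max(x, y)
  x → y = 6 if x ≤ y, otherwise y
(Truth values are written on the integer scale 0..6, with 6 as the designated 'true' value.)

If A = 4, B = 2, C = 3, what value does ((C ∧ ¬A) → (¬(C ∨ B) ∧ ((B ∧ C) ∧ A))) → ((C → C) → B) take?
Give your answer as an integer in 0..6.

¬A = ¬4 = 0
C ∧ ¬A = 3 ∧ 0 = 0
C ∨ B = 3 ∨ 2 = 3
¬(C ∨ B) = ¬3 = 0
B ∧ C = 2 ∧ 3 = 2
(B ∧ C) ∧ A = 2 ∧ 4 = 2
¬(C ∨ B) ∧ ((B ∧ C) ∧ A) = 0 ∧ 2 = 0
(C ∧ ¬A) → (¬(C ∨ B) ∧ ((B ∧ C) ∧ A)) = 0 → 0 = 6
C → C = 3 → 3 = 6
(C → C) → B = 6 → 2 = 2
((C ∧ ¬A) → (¬(C ∨ B) ∧ ((B ∧ C) ∧ A))) → ((C → C) → B) = 6 → 2 = 2

2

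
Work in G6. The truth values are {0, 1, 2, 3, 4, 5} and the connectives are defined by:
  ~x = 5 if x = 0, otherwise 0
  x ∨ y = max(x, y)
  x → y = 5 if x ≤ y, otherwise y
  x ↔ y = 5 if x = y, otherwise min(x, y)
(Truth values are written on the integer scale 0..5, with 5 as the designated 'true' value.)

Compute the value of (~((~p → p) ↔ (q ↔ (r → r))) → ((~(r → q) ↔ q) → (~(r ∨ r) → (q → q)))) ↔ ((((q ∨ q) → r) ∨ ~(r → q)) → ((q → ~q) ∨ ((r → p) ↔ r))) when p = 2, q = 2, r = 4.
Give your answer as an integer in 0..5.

~p = ~2 = 0
~p → p = 0 → 2 = 5
r → r = 4 → 4 = 5
q ↔ (r → r) = 2 ↔ 5 = 2
(~p → p) ↔ (q ↔ (r → r)) = 5 ↔ 2 = 2
~((~p → p) ↔ (q ↔ (r → r))) = ~2 = 0
r → q = 4 → 2 = 2
~(r → q) = ~2 = 0
~(r → q) ↔ q = 0 ↔ 2 = 0
r ∨ r = 4 ∨ 4 = 4
~(r ∨ r) = ~4 = 0
q → q = 2 → 2 = 5
~(r ∨ r) → (q → q) = 0 → 5 = 5
(~(r → q) ↔ q) → (~(r ∨ r) → (q → q)) = 0 → 5 = 5
~((~p → p) ↔ (q ↔ (r → r))) → ((~(r → q) ↔ q) → (~(r ∨ r) → (q → q))) = 0 → 5 = 5
q ∨ q = 2 ∨ 2 = 2
(q ∨ q) → r = 2 → 4 = 5
r → q = 4 → 2 = 2
~(r → q) = ~2 = 0
((q ∨ q) → r) ∨ ~(r → q) = 5 ∨ 0 = 5
~q = ~2 = 0
q → ~q = 2 → 0 = 0
r → p = 4 → 2 = 2
(r → p) ↔ r = 2 ↔ 4 = 2
(q → ~q) ∨ ((r → p) ↔ r) = 0 ∨ 2 = 2
(((q ∨ q) → r) ∨ ~(r → q)) → ((q → ~q) ∨ ((r → p) ↔ r)) = 5 → 2 = 2
(~((~p → p) ↔ (q ↔ (r → r))) → ((~(r → q) ↔ q) → (~(r ∨ r) → (q → q)))) ↔ ((((q ∨ q) → r) ∨ ~(r → q)) → ((q → ~q) ∨ ((r → p) ↔ r))) = 5 ↔ 2 = 2

2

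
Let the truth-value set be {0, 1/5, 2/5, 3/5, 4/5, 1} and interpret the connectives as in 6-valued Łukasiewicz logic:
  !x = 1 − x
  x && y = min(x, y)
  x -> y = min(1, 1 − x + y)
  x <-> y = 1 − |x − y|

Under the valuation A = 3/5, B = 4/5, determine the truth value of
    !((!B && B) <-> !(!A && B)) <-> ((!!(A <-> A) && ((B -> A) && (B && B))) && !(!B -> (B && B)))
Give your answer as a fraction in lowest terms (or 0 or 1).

!B = !4/5 = 1/5
!B && B = 1/5 && 4/5 = 1/5
!A = !3/5 = 2/5
!A && B = 2/5 && 4/5 = 2/5
!(!A && B) = !2/5 = 3/5
(!B && B) <-> !(!A && B) = 1/5 <-> 3/5 = 3/5
!((!B && B) <-> !(!A && B)) = !3/5 = 2/5
A <-> A = 3/5 <-> 3/5 = 1
!(A <-> A) = !1 = 0
!!(A <-> A) = !0 = 1
B -> A = 4/5 -> 3/5 = 4/5
B && B = 4/5 && 4/5 = 4/5
(B -> A) && (B && B) = 4/5 && 4/5 = 4/5
!!(A <-> A) && ((B -> A) && (B && B)) = 1 && 4/5 = 4/5
!B = !4/5 = 1/5
B && B = 4/5 && 4/5 = 4/5
!B -> (B && B) = 1/5 -> 4/5 = 1
!(!B -> (B && B)) = !1 = 0
(!!(A <-> A) && ((B -> A) && (B && B))) && !(!B -> (B && B)) = 4/5 && 0 = 0
!((!B && B) <-> !(!A && B)) <-> ((!!(A <-> A) && ((B -> A) && (B && B))) && !(!B -> (B && B))) = 2/5 <-> 0 = 3/5

3/5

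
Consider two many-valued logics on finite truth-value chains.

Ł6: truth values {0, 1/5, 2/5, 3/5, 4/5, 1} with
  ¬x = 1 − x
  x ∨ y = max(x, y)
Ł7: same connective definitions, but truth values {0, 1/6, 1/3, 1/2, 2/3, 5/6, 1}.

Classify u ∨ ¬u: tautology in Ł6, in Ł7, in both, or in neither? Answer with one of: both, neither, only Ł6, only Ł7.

neither

In Ł6: at u = 1/5 the value is 4/5 — not a tautology.
In Ł7: at u = 1/6 the value is 5/6 — not a tautology.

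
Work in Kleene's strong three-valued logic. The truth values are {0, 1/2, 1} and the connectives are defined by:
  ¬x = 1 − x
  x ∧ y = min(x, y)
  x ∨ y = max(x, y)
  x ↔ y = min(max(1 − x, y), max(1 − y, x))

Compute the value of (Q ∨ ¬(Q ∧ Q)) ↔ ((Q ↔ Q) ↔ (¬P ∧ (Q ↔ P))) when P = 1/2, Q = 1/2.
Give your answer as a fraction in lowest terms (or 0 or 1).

Q ∧ Q = 1/2 ∧ 1/2 = 1/2
¬(Q ∧ Q) = ¬1/2 = 1/2
Q ∨ ¬(Q ∧ Q) = 1/2 ∨ 1/2 = 1/2
Q ↔ Q = 1/2 ↔ 1/2 = 1/2
¬P = ¬1/2 = 1/2
Q ↔ P = 1/2 ↔ 1/2 = 1/2
¬P ∧ (Q ↔ P) = 1/2 ∧ 1/2 = 1/2
(Q ↔ Q) ↔ (¬P ∧ (Q ↔ P)) = 1/2 ↔ 1/2 = 1/2
(Q ∨ ¬(Q ∧ Q)) ↔ ((Q ↔ Q) ↔ (¬P ∧ (Q ↔ P))) = 1/2 ↔ 1/2 = 1/2

1/2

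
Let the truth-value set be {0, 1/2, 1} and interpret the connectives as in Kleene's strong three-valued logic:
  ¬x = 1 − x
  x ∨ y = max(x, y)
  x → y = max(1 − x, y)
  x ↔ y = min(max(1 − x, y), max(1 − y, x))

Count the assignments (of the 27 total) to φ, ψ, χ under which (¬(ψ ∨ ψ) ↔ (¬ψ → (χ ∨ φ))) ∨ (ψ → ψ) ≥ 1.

value 1: 18 assignments (counts)
value 1/2: 9 assignments
So 18 of the 27 assignments meet the threshold.

18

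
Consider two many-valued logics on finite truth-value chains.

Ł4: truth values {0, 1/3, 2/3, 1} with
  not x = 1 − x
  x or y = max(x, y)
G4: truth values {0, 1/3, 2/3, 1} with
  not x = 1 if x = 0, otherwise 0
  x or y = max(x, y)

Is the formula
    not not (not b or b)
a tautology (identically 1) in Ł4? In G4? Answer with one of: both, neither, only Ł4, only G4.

only G4

In Ł4: at b = 1/3 the value is 2/3 — not a tautology.
In G4: every assignment gives 1 — tautology.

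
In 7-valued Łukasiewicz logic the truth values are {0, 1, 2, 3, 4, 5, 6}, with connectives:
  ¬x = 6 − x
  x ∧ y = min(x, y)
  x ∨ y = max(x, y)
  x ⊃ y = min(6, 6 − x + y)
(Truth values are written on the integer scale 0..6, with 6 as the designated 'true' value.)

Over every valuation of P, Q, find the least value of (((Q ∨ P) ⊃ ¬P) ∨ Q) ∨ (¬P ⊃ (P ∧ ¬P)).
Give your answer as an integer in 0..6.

Take P = 2, Q = 5:
Q ∨ P = 5 ∨ 2 = 5
¬P = ¬2 = 4
(Q ∨ P) ⊃ ¬P = 5 ⊃ 4 = 5
((Q ∨ P) ⊃ ¬P) ∨ Q = 5 ∨ 5 = 5
¬P = ¬2 = 4
¬P = ¬2 = 4
P ∧ ¬P = 2 ∧ 4 = 2
¬P ⊃ (P ∧ ¬P) = 4 ⊃ 2 = 4
(((Q ∨ P) ⊃ ¬P) ∨ Q) ∨ (¬P ⊃ (P ∧ ¬P)) = 5 ∨ 4 = 5
No assignment yields a value below 5, so this is the minimum.

5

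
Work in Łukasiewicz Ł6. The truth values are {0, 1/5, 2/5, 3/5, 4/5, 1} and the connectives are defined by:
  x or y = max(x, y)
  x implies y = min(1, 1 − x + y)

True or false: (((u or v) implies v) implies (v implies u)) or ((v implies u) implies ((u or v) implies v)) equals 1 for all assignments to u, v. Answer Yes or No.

Yes

At u = 1/5, v = 1, for instance:
u or v = 1/5 or 1 = 1
(u or v) implies v = 1 implies 1 = 1
v implies u = 1 implies 1/5 = 1/5
((u or v) implies v) implies (v implies u) = 1 implies 1/5 = 1/5
(v implies u) implies ((u or v) implies v) = 1/5 implies 1 = 1
(((u or v) implies v) implies (v implies u)) or ((v implies u) implies ((u or v) implies v)) = 1/5 or 1 = 1
and checking the remaining 35 assignments likewise gives ≥ 1 in every case.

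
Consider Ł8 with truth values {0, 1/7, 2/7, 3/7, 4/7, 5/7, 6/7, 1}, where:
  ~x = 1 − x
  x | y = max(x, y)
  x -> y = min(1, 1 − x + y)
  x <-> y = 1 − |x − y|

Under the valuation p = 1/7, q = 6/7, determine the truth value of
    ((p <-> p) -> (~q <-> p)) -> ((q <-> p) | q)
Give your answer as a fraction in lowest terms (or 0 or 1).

p <-> p = 1/7 <-> 1/7 = 1
~q = ~6/7 = 1/7
~q <-> p = 1/7 <-> 1/7 = 1
(p <-> p) -> (~q <-> p) = 1 -> 1 = 1
q <-> p = 6/7 <-> 1/7 = 2/7
(q <-> p) | q = 2/7 | 6/7 = 6/7
((p <-> p) -> (~q <-> p)) -> ((q <-> p) | q) = 1 -> 6/7 = 6/7

6/7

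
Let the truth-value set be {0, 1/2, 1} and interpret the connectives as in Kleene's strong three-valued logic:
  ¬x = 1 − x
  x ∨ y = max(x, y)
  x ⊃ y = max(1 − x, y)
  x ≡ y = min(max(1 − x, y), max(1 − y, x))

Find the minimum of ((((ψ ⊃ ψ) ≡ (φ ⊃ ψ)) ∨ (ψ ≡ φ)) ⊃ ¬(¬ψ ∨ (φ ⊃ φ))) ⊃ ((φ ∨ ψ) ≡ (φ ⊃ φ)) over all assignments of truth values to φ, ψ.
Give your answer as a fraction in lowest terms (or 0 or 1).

Take φ = 0, ψ = 1/2:
ψ ⊃ ψ = 1/2 ⊃ 1/2 = 1/2
φ ⊃ ψ = 0 ⊃ 1/2 = 1
(ψ ⊃ ψ) ≡ (φ ⊃ ψ) = 1/2 ≡ 1 = 1/2
ψ ≡ φ = 1/2 ≡ 0 = 1/2
((ψ ⊃ ψ) ≡ (φ ⊃ ψ)) ∨ (ψ ≡ φ) = 1/2 ∨ 1/2 = 1/2
¬ψ = ¬1/2 = 1/2
φ ⊃ φ = 0 ⊃ 0 = 1
¬ψ ∨ (φ ⊃ φ) = 1/2 ∨ 1 = 1
¬(¬ψ ∨ (φ ⊃ φ)) = ¬1 = 0
(((ψ ⊃ ψ) ≡ (φ ⊃ ψ)) ∨ (ψ ≡ φ)) ⊃ ¬(¬ψ ∨ (φ ⊃ φ)) = 1/2 ⊃ 0 = 1/2
φ ∨ ψ = 0 ∨ 1/2 = 1/2
φ ⊃ φ = 0 ⊃ 0 = 1
(φ ∨ ψ) ≡ (φ ⊃ φ) = 1/2 ≡ 1 = 1/2
((((ψ ⊃ ψ) ≡ (φ ⊃ ψ)) ∨ (ψ ≡ φ)) ⊃ ¬(¬ψ ∨ (φ ⊃ φ))) ⊃ ((φ ∨ ψ) ≡ (φ ⊃ φ)) = 1/2 ⊃ 1/2 = 1/2
No assignment yields a value below 1/2, so this is the minimum.

1/2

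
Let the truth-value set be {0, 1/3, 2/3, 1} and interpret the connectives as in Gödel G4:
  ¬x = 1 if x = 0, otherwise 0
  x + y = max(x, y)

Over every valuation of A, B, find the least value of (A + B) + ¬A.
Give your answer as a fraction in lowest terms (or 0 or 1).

1/3

Take A = 1/3, B = 0:
A + B = 1/3 + 0 = 1/3
¬A = ¬1/3 = 0
(A + B) + ¬A = 1/3 + 0 = 1/3
No assignment yields a value below 1/3, so this is the minimum.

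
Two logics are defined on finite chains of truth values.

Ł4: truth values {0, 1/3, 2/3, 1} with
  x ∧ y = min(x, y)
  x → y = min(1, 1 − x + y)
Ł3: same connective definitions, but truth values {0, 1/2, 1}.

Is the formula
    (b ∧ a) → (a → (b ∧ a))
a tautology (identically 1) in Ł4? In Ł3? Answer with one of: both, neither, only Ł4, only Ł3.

In Ł4: every assignment gives 1 — tautology.
In Ł3: every assignment gives 1 — tautology.

both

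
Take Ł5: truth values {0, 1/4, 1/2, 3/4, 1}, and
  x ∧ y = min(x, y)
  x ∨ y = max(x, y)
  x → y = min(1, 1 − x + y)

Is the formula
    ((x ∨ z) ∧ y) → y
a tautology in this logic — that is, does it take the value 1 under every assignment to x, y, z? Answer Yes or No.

Yes

At x = 0, y = 1/4, z = 1/2, for instance:
x ∨ z = 0 ∨ 1/2 = 1/2
(x ∨ z) ∧ y = 1/2 ∧ 1/4 = 1/4
((x ∨ z) ∧ y) → y = 1/4 → 1/4 = 1
and checking the remaining 124 assignments likewise gives ≥ 1 in every case.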